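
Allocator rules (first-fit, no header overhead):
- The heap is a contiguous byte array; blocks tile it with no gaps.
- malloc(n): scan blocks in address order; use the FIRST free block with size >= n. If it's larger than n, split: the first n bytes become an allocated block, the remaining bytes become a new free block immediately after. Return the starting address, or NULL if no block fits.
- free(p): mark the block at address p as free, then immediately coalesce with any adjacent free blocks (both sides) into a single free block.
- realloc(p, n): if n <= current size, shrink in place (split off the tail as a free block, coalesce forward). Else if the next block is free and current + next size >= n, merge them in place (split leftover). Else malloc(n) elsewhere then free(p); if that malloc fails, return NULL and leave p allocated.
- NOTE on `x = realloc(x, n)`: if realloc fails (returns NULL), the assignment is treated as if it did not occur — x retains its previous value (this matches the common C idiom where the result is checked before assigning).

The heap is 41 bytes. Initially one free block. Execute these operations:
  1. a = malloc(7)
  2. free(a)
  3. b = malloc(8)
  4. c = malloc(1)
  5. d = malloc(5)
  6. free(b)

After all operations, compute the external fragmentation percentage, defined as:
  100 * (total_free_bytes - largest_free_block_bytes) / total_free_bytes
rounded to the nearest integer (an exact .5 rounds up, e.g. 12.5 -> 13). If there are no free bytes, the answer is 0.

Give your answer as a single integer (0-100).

Answer: 23

Derivation:
Op 1: a = malloc(7) -> a = 0; heap: [0-6 ALLOC][7-40 FREE]
Op 2: free(a) -> (freed a); heap: [0-40 FREE]
Op 3: b = malloc(8) -> b = 0; heap: [0-7 ALLOC][8-40 FREE]
Op 4: c = malloc(1) -> c = 8; heap: [0-7 ALLOC][8-8 ALLOC][9-40 FREE]
Op 5: d = malloc(5) -> d = 9; heap: [0-7 ALLOC][8-8 ALLOC][9-13 ALLOC][14-40 FREE]
Op 6: free(b) -> (freed b); heap: [0-7 FREE][8-8 ALLOC][9-13 ALLOC][14-40 FREE]
Free blocks: [8 27] total_free=35 largest=27 -> 100*(35-27)/35 = 800/35 ≈ 22.857 -> rounds to 23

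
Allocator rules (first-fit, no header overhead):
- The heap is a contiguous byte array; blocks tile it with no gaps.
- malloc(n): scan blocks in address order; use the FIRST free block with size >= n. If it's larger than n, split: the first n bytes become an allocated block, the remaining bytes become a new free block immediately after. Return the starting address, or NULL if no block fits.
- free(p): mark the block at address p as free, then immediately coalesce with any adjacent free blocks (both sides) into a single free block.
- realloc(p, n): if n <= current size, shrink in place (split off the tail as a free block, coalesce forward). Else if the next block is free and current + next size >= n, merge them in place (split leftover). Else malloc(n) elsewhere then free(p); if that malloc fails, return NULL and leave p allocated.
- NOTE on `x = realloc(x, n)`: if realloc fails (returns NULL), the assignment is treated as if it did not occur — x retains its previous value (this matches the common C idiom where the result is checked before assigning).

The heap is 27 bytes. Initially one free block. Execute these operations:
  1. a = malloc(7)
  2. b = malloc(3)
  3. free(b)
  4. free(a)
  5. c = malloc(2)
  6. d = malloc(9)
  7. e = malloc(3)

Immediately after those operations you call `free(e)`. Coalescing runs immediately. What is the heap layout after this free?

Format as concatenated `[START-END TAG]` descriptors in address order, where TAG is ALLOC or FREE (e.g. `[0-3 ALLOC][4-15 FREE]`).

Op 1: a = malloc(7) -> a = 0; heap: [0-6 ALLOC][7-26 FREE]
Op 2: b = malloc(3) -> b = 7; heap: [0-6 ALLOC][7-9 ALLOC][10-26 FREE]
Op 3: free(b) -> (freed b); heap: [0-6 ALLOC][7-26 FREE]
Op 4: free(a) -> (freed a); heap: [0-26 FREE]
Op 5: c = malloc(2) -> c = 0; heap: [0-1 ALLOC][2-26 FREE]
Op 6: d = malloc(9) -> d = 2; heap: [0-1 ALLOC][2-10 ALLOC][11-26 FREE]
Op 7: e = malloc(3) -> e = 11; heap: [0-1 ALLOC][2-10 ALLOC][11-13 ALLOC][14-26 FREE]
free(e): e = 11 -> block [11-13 ALLOC]; mark free, coalesce with adjacent free neighbors -> [0-1 ALLOC][2-10 ALLOC][11-26 FREE]

Answer: [0-1 ALLOC][2-10 ALLOC][11-26 FREE]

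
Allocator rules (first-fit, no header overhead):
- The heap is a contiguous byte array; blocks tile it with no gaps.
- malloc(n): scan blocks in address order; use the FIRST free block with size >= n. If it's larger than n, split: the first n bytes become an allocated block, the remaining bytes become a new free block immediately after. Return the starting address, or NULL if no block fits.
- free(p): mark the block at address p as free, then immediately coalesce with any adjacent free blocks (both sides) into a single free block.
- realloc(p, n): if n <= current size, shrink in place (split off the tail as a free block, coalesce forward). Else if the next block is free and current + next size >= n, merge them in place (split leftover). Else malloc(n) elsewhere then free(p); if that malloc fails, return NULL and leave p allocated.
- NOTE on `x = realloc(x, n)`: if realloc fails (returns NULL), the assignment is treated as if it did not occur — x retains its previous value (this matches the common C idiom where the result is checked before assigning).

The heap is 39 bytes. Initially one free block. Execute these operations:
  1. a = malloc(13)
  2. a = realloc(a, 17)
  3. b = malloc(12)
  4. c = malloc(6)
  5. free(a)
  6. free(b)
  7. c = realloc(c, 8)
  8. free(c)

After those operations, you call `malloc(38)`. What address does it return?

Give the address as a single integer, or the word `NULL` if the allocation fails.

Answer: 0

Derivation:
Op 1: a = malloc(13) -> a = 0; heap: [0-12 ALLOC][13-38 FREE]
Op 2: a = realloc(a, 17) -> a = 0; heap: [0-16 ALLOC][17-38 FREE]
Op 3: b = malloc(12) -> b = 17; heap: [0-16 ALLOC][17-28 ALLOC][29-38 FREE]
Op 4: c = malloc(6) -> c = 29; heap: [0-16 ALLOC][17-28 ALLOC][29-34 ALLOC][35-38 FREE]
Op 5: free(a) -> (freed a); heap: [0-16 FREE][17-28 ALLOC][29-34 ALLOC][35-38 FREE]
Op 6: free(b) -> (freed b); heap: [0-28 FREE][29-34 ALLOC][35-38 FREE]
Op 7: c = realloc(c, 8) -> c = 29; heap: [0-28 FREE][29-36 ALLOC][37-38 FREE]
Op 8: free(c) -> (freed c); heap: [0-38 FREE]
malloc(38): first-fit scan over [0-38 FREE] -> 0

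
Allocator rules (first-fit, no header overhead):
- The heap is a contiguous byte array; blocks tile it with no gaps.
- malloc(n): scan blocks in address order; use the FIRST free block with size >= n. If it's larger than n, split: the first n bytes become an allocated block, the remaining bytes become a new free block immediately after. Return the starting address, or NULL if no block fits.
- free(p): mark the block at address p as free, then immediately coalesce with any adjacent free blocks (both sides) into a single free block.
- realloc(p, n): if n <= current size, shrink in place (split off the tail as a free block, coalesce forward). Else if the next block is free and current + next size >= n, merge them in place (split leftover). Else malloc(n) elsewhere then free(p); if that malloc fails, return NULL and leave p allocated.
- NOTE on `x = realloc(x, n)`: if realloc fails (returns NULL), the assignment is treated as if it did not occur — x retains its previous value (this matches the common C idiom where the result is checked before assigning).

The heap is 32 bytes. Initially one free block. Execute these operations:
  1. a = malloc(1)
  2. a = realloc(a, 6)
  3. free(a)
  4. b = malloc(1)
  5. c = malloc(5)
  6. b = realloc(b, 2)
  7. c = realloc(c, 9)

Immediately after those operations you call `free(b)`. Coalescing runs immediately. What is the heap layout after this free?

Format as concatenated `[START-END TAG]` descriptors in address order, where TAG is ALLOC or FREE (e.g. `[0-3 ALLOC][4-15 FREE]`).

Answer: [0-7 FREE][8-16 ALLOC][17-31 FREE]

Derivation:
Op 1: a = malloc(1) -> a = 0; heap: [0-0 ALLOC][1-31 FREE]
Op 2: a = realloc(a, 6) -> a = 0; heap: [0-5 ALLOC][6-31 FREE]
Op 3: free(a) -> (freed a); heap: [0-31 FREE]
Op 4: b = malloc(1) -> b = 0; heap: [0-0 ALLOC][1-31 FREE]
Op 5: c = malloc(5) -> c = 1; heap: [0-0 ALLOC][1-5 ALLOC][6-31 FREE]
Op 6: b = realloc(b, 2) -> b = 6; heap: [0-0 FREE][1-5 ALLOC][6-7 ALLOC][8-31 FREE]
Op 7: c = realloc(c, 9) -> c = 8; heap: [0-5 FREE][6-7 ALLOC][8-16 ALLOC][17-31 FREE]
free(b): b = 6 -> block [6-7 ALLOC]; mark free, coalesce with adjacent free neighbors -> [0-7 FREE][8-16 ALLOC][17-31 FREE]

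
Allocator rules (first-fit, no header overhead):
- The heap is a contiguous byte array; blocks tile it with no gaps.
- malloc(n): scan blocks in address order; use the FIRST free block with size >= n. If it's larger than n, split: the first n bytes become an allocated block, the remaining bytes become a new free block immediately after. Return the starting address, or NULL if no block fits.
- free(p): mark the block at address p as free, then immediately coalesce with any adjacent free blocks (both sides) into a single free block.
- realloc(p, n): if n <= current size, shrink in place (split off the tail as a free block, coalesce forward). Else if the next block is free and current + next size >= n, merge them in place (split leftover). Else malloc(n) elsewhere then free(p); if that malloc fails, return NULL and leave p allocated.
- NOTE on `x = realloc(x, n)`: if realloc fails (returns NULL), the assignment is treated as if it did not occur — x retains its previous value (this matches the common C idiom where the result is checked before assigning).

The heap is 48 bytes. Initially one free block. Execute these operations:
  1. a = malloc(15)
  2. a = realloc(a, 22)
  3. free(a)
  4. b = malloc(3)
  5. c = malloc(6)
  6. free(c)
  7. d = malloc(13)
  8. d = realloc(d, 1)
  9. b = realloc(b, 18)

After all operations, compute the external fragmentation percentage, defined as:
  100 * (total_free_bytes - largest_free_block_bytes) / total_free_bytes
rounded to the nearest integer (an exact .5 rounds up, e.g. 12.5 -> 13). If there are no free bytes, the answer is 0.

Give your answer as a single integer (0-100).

Op 1: a = malloc(15) -> a = 0; heap: [0-14 ALLOC][15-47 FREE]
Op 2: a = realloc(a, 22) -> a = 0; heap: [0-21 ALLOC][22-47 FREE]
Op 3: free(a) -> (freed a); heap: [0-47 FREE]
Op 4: b = malloc(3) -> b = 0; heap: [0-2 ALLOC][3-47 FREE]
Op 5: c = malloc(6) -> c = 3; heap: [0-2 ALLOC][3-8 ALLOC][9-47 FREE]
Op 6: free(c) -> (freed c); heap: [0-2 ALLOC][3-47 FREE]
Op 7: d = malloc(13) -> d = 3; heap: [0-2 ALLOC][3-15 ALLOC][16-47 FREE]
Op 8: d = realloc(d, 1) -> d = 3; heap: [0-2 ALLOC][3-3 ALLOC][4-47 FREE]
Op 9: b = realloc(b, 18) -> b = 4; heap: [0-2 FREE][3-3 ALLOC][4-21 ALLOC][22-47 FREE]
Free blocks: [3 26] total_free=29 largest=26 -> 100*(29-26)/29 = 300/29 ≈ 10.345 -> rounds to 10

Answer: 10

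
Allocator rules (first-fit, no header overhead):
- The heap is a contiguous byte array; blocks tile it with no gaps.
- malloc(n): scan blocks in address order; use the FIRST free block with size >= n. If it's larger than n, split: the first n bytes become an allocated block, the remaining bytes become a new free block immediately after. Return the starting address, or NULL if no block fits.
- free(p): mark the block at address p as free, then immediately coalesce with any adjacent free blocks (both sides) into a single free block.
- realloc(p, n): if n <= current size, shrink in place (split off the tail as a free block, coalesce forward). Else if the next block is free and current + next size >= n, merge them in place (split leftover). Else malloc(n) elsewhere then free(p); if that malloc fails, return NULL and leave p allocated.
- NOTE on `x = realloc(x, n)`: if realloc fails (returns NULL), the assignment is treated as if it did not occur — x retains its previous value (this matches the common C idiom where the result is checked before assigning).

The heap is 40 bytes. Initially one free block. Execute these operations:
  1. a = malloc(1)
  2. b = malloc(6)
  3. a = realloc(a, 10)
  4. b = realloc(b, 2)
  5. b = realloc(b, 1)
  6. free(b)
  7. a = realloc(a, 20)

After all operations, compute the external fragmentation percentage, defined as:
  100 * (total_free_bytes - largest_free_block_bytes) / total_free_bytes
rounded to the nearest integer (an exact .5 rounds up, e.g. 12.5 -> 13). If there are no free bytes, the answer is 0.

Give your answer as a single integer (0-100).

Answer: 35

Derivation:
Op 1: a = malloc(1) -> a = 0; heap: [0-0 ALLOC][1-39 FREE]
Op 2: b = malloc(6) -> b = 1; heap: [0-0 ALLOC][1-6 ALLOC][7-39 FREE]
Op 3: a = realloc(a, 10) -> a = 7; heap: [0-0 FREE][1-6 ALLOC][7-16 ALLOC][17-39 FREE]
Op 4: b = realloc(b, 2) -> b = 1; heap: [0-0 FREE][1-2 ALLOC][3-6 FREE][7-16 ALLOC][17-39 FREE]
Op 5: b = realloc(b, 1) -> b = 1; heap: [0-0 FREE][1-1 ALLOC][2-6 FREE][7-16 ALLOC][17-39 FREE]
Op 6: free(b) -> (freed b); heap: [0-6 FREE][7-16 ALLOC][17-39 FREE]
Op 7: a = realloc(a, 20) -> a = 7; heap: [0-6 FREE][7-26 ALLOC][27-39 FREE]
Free blocks: [7 13] total_free=20 largest=13 -> 100*(20-13)/20 = 700/20 = 35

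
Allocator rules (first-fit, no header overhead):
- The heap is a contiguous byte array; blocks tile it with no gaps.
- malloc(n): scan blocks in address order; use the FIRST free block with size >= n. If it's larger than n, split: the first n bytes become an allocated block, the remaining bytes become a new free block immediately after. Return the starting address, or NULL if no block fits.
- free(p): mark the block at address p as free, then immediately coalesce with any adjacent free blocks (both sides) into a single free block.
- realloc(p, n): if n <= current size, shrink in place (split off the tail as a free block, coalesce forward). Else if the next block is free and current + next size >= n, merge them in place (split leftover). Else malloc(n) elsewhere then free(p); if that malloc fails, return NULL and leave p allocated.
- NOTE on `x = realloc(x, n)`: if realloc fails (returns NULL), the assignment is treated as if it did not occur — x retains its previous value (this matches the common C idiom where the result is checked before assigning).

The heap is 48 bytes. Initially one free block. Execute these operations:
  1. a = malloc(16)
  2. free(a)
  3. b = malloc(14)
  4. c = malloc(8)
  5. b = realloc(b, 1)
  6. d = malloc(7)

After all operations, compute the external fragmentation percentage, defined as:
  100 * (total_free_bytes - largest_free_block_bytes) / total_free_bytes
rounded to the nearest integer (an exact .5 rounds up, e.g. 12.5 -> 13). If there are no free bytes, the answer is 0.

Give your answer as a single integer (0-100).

Answer: 19

Derivation:
Op 1: a = malloc(16) -> a = 0; heap: [0-15 ALLOC][16-47 FREE]
Op 2: free(a) -> (freed a); heap: [0-47 FREE]
Op 3: b = malloc(14) -> b = 0; heap: [0-13 ALLOC][14-47 FREE]
Op 4: c = malloc(8) -> c = 14; heap: [0-13 ALLOC][14-21 ALLOC][22-47 FREE]
Op 5: b = realloc(b, 1) -> b = 0; heap: [0-0 ALLOC][1-13 FREE][14-21 ALLOC][22-47 FREE]
Op 6: d = malloc(7) -> d = 1; heap: [0-0 ALLOC][1-7 ALLOC][8-13 FREE][14-21 ALLOC][22-47 FREE]
Free blocks: [6 26] total_free=32 largest=26 -> 100*(32-26)/32 = 600/32 = 18.75 -> rounds to 19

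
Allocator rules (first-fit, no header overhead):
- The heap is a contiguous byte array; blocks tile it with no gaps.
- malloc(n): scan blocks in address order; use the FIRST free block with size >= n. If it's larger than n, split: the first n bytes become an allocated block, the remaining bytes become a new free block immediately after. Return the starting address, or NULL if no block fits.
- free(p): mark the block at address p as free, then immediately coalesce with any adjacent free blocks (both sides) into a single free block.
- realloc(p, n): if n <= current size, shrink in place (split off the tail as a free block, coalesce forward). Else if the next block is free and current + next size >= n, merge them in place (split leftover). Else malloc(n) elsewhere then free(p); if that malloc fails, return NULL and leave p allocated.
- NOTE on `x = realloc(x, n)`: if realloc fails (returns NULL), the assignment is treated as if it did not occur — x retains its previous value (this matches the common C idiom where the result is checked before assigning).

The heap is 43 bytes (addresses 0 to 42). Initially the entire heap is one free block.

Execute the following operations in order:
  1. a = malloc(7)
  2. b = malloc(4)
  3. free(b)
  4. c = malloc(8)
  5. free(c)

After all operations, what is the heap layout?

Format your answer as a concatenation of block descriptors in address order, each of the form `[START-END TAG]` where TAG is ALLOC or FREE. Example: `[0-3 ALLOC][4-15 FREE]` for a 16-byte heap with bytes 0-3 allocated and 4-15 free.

Op 1: a = malloc(7) -> a = 0; heap: [0-6 ALLOC][7-42 FREE]
Op 2: b = malloc(4) -> b = 7; heap: [0-6 ALLOC][7-10 ALLOC][11-42 FREE]
Op 3: free(b) -> (freed b); heap: [0-6 ALLOC][7-42 FREE]
Op 4: c = malloc(8) -> c = 7; heap: [0-6 ALLOC][7-14 ALLOC][15-42 FREE]
Op 5: free(c) -> (freed c); heap: [0-6 ALLOC][7-42 FREE]

Answer: [0-6 ALLOC][7-42 FREE]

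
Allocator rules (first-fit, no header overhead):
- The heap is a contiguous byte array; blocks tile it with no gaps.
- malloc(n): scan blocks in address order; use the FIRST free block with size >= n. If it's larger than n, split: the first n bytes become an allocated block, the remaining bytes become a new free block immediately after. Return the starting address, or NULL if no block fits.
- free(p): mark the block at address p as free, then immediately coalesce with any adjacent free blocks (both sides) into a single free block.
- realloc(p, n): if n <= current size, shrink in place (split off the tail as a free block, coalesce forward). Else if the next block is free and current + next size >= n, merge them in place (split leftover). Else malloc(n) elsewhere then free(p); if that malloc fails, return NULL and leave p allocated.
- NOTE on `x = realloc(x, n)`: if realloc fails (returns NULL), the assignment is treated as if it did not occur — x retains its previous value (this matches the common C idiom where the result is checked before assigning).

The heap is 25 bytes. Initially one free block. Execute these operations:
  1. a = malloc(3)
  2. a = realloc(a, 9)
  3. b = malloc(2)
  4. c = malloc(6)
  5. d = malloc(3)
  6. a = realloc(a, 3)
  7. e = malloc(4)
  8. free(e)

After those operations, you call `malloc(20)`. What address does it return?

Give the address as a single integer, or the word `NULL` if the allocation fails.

Answer: NULL

Derivation:
Op 1: a = malloc(3) -> a = 0; heap: [0-2 ALLOC][3-24 FREE]
Op 2: a = realloc(a, 9) -> a = 0; heap: [0-8 ALLOC][9-24 FREE]
Op 3: b = malloc(2) -> b = 9; heap: [0-8 ALLOC][9-10 ALLOC][11-24 FREE]
Op 4: c = malloc(6) -> c = 11; heap: [0-8 ALLOC][9-10 ALLOC][11-16 ALLOC][17-24 FREE]
Op 5: d = malloc(3) -> d = 17; heap: [0-8 ALLOC][9-10 ALLOC][11-16 ALLOC][17-19 ALLOC][20-24 FREE]
Op 6: a = realloc(a, 3) -> a = 0; heap: [0-2 ALLOC][3-8 FREE][9-10 ALLOC][11-16 ALLOC][17-19 ALLOC][20-24 FREE]
Op 7: e = malloc(4) -> e = 3; heap: [0-2 ALLOC][3-6 ALLOC][7-8 FREE][9-10 ALLOC][11-16 ALLOC][17-19 ALLOC][20-24 FREE]
Op 8: free(e) -> (freed e); heap: [0-2 ALLOC][3-8 FREE][9-10 ALLOC][11-16 ALLOC][17-19 ALLOC][20-24 FREE]
malloc(20): first-fit scan over [0-2 ALLOC][3-8 FREE][9-10 ALLOC][11-16 ALLOC][17-19 ALLOC][20-24 FREE] -> NULL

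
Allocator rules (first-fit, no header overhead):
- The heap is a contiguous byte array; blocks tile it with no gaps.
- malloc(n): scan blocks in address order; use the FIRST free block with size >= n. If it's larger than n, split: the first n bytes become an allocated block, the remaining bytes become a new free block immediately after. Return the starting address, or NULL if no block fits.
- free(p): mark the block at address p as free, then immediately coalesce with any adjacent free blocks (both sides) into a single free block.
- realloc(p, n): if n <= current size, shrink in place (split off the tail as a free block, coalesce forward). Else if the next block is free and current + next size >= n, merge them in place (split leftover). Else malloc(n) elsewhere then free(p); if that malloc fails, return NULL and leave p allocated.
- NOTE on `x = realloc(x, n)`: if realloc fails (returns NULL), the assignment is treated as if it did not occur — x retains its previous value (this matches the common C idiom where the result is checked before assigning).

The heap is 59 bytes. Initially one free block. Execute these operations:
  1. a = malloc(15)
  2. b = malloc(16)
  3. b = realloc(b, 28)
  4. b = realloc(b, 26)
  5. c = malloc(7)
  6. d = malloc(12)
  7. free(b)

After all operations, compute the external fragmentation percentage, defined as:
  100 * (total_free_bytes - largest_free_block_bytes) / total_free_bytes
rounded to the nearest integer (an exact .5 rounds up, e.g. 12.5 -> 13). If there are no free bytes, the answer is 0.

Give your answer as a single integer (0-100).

Answer: 30

Derivation:
Op 1: a = malloc(15) -> a = 0; heap: [0-14 ALLOC][15-58 FREE]
Op 2: b = malloc(16) -> b = 15; heap: [0-14 ALLOC][15-30 ALLOC][31-58 FREE]
Op 3: b = realloc(b, 28) -> b = 15; heap: [0-14 ALLOC][15-42 ALLOC][43-58 FREE]
Op 4: b = realloc(b, 26) -> b = 15; heap: [0-14 ALLOC][15-40 ALLOC][41-58 FREE]
Op 5: c = malloc(7) -> c = 41; heap: [0-14 ALLOC][15-40 ALLOC][41-47 ALLOC][48-58 FREE]
Op 6: d = malloc(12) -> d = NULL; heap: [0-14 ALLOC][15-40 ALLOC][41-47 ALLOC][48-58 FREE]
Op 7: free(b) -> (freed b); heap: [0-14 ALLOC][15-40 FREE][41-47 ALLOC][48-58 FREE]
Free blocks: [26 11] total_free=37 largest=26 -> 100*(37-26)/37 = 1100/37 ≈ 29.730 -> rounds to 30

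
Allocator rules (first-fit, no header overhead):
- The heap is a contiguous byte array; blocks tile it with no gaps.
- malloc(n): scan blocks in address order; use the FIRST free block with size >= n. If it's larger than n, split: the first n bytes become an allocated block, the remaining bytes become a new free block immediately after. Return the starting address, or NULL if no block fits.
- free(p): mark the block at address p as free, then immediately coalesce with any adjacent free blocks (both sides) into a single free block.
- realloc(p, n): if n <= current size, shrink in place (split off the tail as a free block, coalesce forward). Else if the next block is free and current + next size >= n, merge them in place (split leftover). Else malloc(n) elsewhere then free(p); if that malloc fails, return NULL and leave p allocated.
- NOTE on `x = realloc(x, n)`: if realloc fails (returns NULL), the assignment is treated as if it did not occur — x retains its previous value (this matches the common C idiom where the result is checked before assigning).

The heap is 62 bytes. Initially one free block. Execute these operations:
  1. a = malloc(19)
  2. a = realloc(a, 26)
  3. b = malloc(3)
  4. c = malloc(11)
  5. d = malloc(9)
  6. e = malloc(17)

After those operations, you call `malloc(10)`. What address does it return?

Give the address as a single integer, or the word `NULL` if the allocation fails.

Op 1: a = malloc(19) -> a = 0; heap: [0-18 ALLOC][19-61 FREE]
Op 2: a = realloc(a, 26) -> a = 0; heap: [0-25 ALLOC][26-61 FREE]
Op 3: b = malloc(3) -> b = 26; heap: [0-25 ALLOC][26-28 ALLOC][29-61 FREE]
Op 4: c = malloc(11) -> c = 29; heap: [0-25 ALLOC][26-28 ALLOC][29-39 ALLOC][40-61 FREE]
Op 5: d = malloc(9) -> d = 40; heap: [0-25 ALLOC][26-28 ALLOC][29-39 ALLOC][40-48 ALLOC][49-61 FREE]
Op 6: e = malloc(17) -> e = NULL; heap: [0-25 ALLOC][26-28 ALLOC][29-39 ALLOC][40-48 ALLOC][49-61 FREE]
malloc(10): first-fit scan over [0-25 ALLOC][26-28 ALLOC][29-39 ALLOC][40-48 ALLOC][49-61 FREE] -> 49

Answer: 49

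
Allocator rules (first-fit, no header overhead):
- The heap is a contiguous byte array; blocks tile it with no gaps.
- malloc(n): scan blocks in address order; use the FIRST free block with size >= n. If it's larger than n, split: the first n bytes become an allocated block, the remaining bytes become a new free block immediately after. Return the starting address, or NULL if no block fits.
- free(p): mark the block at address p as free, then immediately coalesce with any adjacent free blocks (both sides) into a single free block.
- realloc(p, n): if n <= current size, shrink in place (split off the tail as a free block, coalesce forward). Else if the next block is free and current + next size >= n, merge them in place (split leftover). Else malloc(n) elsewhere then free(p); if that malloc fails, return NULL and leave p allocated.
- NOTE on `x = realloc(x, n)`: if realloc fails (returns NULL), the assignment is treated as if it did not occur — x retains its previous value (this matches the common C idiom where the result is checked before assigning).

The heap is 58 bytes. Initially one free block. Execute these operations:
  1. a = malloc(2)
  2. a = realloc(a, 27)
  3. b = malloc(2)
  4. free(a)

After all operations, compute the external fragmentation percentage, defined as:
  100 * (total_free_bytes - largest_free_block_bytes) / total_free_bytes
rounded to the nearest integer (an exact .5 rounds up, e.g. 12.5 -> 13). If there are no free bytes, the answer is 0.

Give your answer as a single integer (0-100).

Answer: 48

Derivation:
Op 1: a = malloc(2) -> a = 0; heap: [0-1 ALLOC][2-57 FREE]
Op 2: a = realloc(a, 27) -> a = 0; heap: [0-26 ALLOC][27-57 FREE]
Op 3: b = malloc(2) -> b = 27; heap: [0-26 ALLOC][27-28 ALLOC][29-57 FREE]
Op 4: free(a) -> (freed a); heap: [0-26 FREE][27-28 ALLOC][29-57 FREE]
Free blocks: [27 29] total_free=56 largest=29 -> 100*(56-29)/56 = 2700/56 ≈ 48.214 -> rounds to 48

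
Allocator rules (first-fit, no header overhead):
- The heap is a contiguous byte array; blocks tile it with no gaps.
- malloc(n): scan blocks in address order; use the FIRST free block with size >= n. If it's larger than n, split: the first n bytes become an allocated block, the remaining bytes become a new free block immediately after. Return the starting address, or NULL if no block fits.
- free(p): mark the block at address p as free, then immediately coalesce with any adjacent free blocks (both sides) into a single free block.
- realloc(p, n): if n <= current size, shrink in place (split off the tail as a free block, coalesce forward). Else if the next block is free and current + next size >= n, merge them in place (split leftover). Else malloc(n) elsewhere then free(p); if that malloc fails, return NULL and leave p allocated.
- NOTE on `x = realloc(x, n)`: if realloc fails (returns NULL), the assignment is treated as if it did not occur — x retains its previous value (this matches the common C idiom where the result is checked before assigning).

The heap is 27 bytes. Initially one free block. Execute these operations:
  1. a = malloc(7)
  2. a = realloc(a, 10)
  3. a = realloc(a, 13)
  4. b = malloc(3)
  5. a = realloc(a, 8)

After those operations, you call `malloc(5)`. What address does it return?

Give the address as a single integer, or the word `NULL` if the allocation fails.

Op 1: a = malloc(7) -> a = 0; heap: [0-6 ALLOC][7-26 FREE]
Op 2: a = realloc(a, 10) -> a = 0; heap: [0-9 ALLOC][10-26 FREE]
Op 3: a = realloc(a, 13) -> a = 0; heap: [0-12 ALLOC][13-26 FREE]
Op 4: b = malloc(3) -> b = 13; heap: [0-12 ALLOC][13-15 ALLOC][16-26 FREE]
Op 5: a = realloc(a, 8) -> a = 0; heap: [0-7 ALLOC][8-12 FREE][13-15 ALLOC][16-26 FREE]
malloc(5): first-fit scan over [0-7 ALLOC][8-12 FREE][13-15 ALLOC][16-26 FREE] -> 8

Answer: 8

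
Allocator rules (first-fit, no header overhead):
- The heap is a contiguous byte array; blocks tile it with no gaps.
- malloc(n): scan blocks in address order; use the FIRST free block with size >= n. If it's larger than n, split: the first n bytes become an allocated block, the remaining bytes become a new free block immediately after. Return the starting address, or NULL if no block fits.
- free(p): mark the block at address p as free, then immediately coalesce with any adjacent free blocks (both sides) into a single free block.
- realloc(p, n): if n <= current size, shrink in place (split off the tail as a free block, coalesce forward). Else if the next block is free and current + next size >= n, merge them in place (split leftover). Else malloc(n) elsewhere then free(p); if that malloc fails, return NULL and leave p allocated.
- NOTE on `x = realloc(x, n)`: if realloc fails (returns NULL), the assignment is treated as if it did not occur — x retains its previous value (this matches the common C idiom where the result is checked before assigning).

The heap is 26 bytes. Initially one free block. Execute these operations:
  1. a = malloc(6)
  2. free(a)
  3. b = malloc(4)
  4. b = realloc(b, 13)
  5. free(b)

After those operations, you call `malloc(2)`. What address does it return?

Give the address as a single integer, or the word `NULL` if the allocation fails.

Answer: 0

Derivation:
Op 1: a = malloc(6) -> a = 0; heap: [0-5 ALLOC][6-25 FREE]
Op 2: free(a) -> (freed a); heap: [0-25 FREE]
Op 3: b = malloc(4) -> b = 0; heap: [0-3 ALLOC][4-25 FREE]
Op 4: b = realloc(b, 13) -> b = 0; heap: [0-12 ALLOC][13-25 FREE]
Op 5: free(b) -> (freed b); heap: [0-25 FREE]
malloc(2): first-fit scan over [0-25 FREE] -> 0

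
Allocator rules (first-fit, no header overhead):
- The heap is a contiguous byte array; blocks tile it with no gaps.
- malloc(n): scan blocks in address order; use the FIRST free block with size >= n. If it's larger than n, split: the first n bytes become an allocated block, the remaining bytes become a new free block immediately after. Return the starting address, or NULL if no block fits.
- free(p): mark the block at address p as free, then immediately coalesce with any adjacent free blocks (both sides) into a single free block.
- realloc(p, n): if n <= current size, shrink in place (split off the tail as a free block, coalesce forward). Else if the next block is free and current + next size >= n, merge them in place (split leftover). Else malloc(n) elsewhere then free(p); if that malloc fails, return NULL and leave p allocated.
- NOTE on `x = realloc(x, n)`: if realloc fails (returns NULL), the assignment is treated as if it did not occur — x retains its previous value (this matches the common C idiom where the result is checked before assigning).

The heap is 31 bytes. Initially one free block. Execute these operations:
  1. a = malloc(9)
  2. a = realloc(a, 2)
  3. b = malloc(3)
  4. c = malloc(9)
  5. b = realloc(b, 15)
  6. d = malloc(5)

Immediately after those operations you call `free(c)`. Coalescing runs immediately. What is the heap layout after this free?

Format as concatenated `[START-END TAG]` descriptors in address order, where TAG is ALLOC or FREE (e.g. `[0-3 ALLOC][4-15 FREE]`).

Answer: [0-1 ALLOC][2-13 FREE][14-28 ALLOC][29-30 FREE]

Derivation:
Op 1: a = malloc(9) -> a = 0; heap: [0-8 ALLOC][9-30 FREE]
Op 2: a = realloc(a, 2) -> a = 0; heap: [0-1 ALLOC][2-30 FREE]
Op 3: b = malloc(3) -> b = 2; heap: [0-1 ALLOC][2-4 ALLOC][5-30 FREE]
Op 4: c = malloc(9) -> c = 5; heap: [0-1 ALLOC][2-4 ALLOC][5-13 ALLOC][14-30 FREE]
Op 5: b = realloc(b, 15) -> b = 14; heap: [0-1 ALLOC][2-4 FREE][5-13 ALLOC][14-28 ALLOC][29-30 FREE]
Op 6: d = malloc(5) -> d = NULL; heap: [0-1 ALLOC][2-4 FREE][5-13 ALLOC][14-28 ALLOC][29-30 FREE]
free(c): c = 5 -> block [5-13 ALLOC]; mark free, coalesce with adjacent free neighbors -> [0-1 ALLOC][2-13 FREE][14-28 ALLOC][29-30 FREE]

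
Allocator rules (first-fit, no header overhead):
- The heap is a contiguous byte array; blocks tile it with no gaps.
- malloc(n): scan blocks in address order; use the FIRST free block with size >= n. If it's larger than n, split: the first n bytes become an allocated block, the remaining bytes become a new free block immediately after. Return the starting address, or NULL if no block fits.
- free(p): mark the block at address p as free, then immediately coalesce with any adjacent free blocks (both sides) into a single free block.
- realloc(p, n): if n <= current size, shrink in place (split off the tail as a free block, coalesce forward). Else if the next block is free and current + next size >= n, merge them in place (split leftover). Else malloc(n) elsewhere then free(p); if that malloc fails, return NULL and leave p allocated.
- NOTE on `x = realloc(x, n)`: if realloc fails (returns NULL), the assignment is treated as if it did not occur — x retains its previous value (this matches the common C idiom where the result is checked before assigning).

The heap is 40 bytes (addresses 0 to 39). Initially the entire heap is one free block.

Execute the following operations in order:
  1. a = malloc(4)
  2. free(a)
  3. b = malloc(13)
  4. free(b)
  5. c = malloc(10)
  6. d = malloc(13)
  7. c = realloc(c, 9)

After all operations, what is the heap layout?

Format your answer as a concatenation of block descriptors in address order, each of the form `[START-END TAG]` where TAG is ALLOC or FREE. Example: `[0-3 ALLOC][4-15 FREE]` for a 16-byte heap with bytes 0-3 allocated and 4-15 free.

Answer: [0-8 ALLOC][9-9 FREE][10-22 ALLOC][23-39 FREE]

Derivation:
Op 1: a = malloc(4) -> a = 0; heap: [0-3 ALLOC][4-39 FREE]
Op 2: free(a) -> (freed a); heap: [0-39 FREE]
Op 3: b = malloc(13) -> b = 0; heap: [0-12 ALLOC][13-39 FREE]
Op 4: free(b) -> (freed b); heap: [0-39 FREE]
Op 5: c = malloc(10) -> c = 0; heap: [0-9 ALLOC][10-39 FREE]
Op 6: d = malloc(13) -> d = 10; heap: [0-9 ALLOC][10-22 ALLOC][23-39 FREE]
Op 7: c = realloc(c, 9) -> c = 0; heap: [0-8 ALLOC][9-9 FREE][10-22 ALLOC][23-39 FREE]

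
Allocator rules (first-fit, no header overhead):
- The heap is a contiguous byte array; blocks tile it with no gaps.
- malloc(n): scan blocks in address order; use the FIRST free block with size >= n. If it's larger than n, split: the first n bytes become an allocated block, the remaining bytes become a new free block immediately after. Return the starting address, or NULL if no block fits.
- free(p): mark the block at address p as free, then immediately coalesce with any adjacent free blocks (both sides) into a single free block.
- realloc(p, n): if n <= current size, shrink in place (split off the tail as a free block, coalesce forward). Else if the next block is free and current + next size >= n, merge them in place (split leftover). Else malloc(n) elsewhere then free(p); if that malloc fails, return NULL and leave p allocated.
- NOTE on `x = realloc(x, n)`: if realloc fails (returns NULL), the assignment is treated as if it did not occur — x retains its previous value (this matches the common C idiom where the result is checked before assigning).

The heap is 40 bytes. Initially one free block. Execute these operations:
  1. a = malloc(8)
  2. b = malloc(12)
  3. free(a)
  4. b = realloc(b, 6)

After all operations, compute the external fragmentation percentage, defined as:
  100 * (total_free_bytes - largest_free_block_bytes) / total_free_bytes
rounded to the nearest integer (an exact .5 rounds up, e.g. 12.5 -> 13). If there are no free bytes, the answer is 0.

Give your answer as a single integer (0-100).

Answer: 24

Derivation:
Op 1: a = malloc(8) -> a = 0; heap: [0-7 ALLOC][8-39 FREE]
Op 2: b = malloc(12) -> b = 8; heap: [0-7 ALLOC][8-19 ALLOC][20-39 FREE]
Op 3: free(a) -> (freed a); heap: [0-7 FREE][8-19 ALLOC][20-39 FREE]
Op 4: b = realloc(b, 6) -> b = 8; heap: [0-7 FREE][8-13 ALLOC][14-39 FREE]
Free blocks: [8 26] total_free=34 largest=26 -> 100*(34-26)/34 = 800/34 ≈ 23.529 -> rounds to 24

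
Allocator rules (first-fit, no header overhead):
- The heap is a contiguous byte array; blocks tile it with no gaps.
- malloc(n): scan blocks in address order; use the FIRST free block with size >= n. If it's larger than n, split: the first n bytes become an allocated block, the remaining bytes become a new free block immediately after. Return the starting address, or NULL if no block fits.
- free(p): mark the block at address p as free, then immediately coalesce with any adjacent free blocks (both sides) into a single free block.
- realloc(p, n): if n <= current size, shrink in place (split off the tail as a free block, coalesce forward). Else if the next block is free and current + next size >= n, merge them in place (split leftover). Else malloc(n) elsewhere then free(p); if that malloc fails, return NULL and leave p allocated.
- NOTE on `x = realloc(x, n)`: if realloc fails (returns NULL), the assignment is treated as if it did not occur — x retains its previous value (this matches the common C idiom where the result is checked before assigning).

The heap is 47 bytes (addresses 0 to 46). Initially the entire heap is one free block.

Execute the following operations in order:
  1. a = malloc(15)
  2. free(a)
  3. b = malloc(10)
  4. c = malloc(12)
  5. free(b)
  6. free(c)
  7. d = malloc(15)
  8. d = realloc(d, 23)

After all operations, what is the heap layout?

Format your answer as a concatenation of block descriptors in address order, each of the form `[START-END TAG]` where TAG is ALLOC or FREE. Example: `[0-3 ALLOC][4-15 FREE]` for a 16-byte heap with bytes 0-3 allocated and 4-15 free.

Op 1: a = malloc(15) -> a = 0; heap: [0-14 ALLOC][15-46 FREE]
Op 2: free(a) -> (freed a); heap: [0-46 FREE]
Op 3: b = malloc(10) -> b = 0; heap: [0-9 ALLOC][10-46 FREE]
Op 4: c = malloc(12) -> c = 10; heap: [0-9 ALLOC][10-21 ALLOC][22-46 FREE]
Op 5: free(b) -> (freed b); heap: [0-9 FREE][10-21 ALLOC][22-46 FREE]
Op 6: free(c) -> (freed c); heap: [0-46 FREE]
Op 7: d = malloc(15) -> d = 0; heap: [0-14 ALLOC][15-46 FREE]
Op 8: d = realloc(d, 23) -> d = 0; heap: [0-22 ALLOC][23-46 FREE]

Answer: [0-22 ALLOC][23-46 FREE]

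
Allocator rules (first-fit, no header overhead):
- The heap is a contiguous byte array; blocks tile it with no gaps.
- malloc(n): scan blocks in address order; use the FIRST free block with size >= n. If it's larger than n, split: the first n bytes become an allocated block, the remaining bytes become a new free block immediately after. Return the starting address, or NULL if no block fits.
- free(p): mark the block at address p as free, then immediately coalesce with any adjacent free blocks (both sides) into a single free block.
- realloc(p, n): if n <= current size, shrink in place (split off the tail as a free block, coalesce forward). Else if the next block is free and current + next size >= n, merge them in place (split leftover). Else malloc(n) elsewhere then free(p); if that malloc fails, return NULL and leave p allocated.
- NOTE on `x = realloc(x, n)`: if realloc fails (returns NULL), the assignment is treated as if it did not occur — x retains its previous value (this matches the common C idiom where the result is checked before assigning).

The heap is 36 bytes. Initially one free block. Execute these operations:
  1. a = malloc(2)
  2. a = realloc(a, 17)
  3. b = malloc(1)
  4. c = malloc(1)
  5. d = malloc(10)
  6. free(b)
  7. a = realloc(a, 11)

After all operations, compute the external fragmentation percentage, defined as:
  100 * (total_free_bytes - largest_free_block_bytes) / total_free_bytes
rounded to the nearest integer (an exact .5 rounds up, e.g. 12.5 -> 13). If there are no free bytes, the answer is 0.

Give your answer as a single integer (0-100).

Op 1: a = malloc(2) -> a = 0; heap: [0-1 ALLOC][2-35 FREE]
Op 2: a = realloc(a, 17) -> a = 0; heap: [0-16 ALLOC][17-35 FREE]
Op 3: b = malloc(1) -> b = 17; heap: [0-16 ALLOC][17-17 ALLOC][18-35 FREE]
Op 4: c = malloc(1) -> c = 18; heap: [0-16 ALLOC][17-17 ALLOC][18-18 ALLOC][19-35 FREE]
Op 5: d = malloc(10) -> d = 19; heap: [0-16 ALLOC][17-17 ALLOC][18-18 ALLOC][19-28 ALLOC][29-35 FREE]
Op 6: free(b) -> (freed b); heap: [0-16 ALLOC][17-17 FREE][18-18 ALLOC][19-28 ALLOC][29-35 FREE]
Op 7: a = realloc(a, 11) -> a = 0; heap: [0-10 ALLOC][11-17 FREE][18-18 ALLOC][19-28 ALLOC][29-35 FREE]
Free blocks: [7 7] total_free=14 largest=7 -> 100*(14-7)/14 = 700/14 = 50

Answer: 50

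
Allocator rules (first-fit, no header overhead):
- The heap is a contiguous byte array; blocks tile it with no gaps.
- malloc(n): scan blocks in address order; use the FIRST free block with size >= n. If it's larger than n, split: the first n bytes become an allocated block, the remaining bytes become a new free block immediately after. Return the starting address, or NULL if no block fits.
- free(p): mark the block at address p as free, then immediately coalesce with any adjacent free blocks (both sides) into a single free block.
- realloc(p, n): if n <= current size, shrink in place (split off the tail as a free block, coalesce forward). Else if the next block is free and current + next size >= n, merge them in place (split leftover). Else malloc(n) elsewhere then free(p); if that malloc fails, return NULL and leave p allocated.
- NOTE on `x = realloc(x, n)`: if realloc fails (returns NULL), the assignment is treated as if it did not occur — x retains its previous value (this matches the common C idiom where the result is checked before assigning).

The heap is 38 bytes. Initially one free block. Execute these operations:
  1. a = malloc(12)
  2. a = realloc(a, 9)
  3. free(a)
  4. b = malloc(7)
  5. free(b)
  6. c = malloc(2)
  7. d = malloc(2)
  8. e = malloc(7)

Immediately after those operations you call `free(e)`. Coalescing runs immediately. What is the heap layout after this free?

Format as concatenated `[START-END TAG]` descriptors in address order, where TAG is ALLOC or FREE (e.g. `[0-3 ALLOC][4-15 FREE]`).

Answer: [0-1 ALLOC][2-3 ALLOC][4-37 FREE]

Derivation:
Op 1: a = malloc(12) -> a = 0; heap: [0-11 ALLOC][12-37 FREE]
Op 2: a = realloc(a, 9) -> a = 0; heap: [0-8 ALLOC][9-37 FREE]
Op 3: free(a) -> (freed a); heap: [0-37 FREE]
Op 4: b = malloc(7) -> b = 0; heap: [0-6 ALLOC][7-37 FREE]
Op 5: free(b) -> (freed b); heap: [0-37 FREE]
Op 6: c = malloc(2) -> c = 0; heap: [0-1 ALLOC][2-37 FREE]
Op 7: d = malloc(2) -> d = 2; heap: [0-1 ALLOC][2-3 ALLOC][4-37 FREE]
Op 8: e = malloc(7) -> e = 4; heap: [0-1 ALLOC][2-3 ALLOC][4-10 ALLOC][11-37 FREE]
free(e): e = 4 -> block [4-10 ALLOC]; mark free, coalesce with adjacent free neighbors -> [0-1 ALLOC][2-3 ALLOC][4-37 FREE]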